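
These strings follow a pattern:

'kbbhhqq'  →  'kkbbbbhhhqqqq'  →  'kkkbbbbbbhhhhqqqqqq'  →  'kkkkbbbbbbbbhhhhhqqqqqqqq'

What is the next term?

kkkkkbbbbbbbbbbhhhhhhqqqqqqqqqq

Each string has the form k^{n} b^{2n} h^{n+1} q^{2n} (n = 1, 2, …).
Setting n = 5 gives 5, 10, 6, 10 characters in each block.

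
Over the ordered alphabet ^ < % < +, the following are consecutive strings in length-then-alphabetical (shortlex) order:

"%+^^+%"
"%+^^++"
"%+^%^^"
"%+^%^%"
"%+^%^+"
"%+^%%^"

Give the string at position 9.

%+^%+^

Stepping forward 3 times from %+^%%^: %+^%%^ → %+^%%% → %+^%%+, then the target.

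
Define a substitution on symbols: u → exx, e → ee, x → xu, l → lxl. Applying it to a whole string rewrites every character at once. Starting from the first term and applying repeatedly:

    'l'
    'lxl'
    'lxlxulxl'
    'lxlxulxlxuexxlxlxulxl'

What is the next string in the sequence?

Applying the rule to each of the 21 symbols of lxlxulxlxuexxlxlxulxl gives the pieces lxl xu lxl xu exx lxl xu lxl xu exx ee xu xu lxl xu lxl xu exx lxl xu lxl, which concatenate to the answer.

lxlxulxlxuexxlxlxulxlxuexxeexuxulxlxulxlxuexxlxlxulxl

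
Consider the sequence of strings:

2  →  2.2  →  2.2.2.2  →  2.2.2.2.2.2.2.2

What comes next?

2.2.2.2.2.2.2.2.2.2.2.2.2.2.2.2

Every step duplicates the string with '.' between the halves.
So the next term is two copies of 2.2.2.2.2.2.2.2 with '.' between the halves.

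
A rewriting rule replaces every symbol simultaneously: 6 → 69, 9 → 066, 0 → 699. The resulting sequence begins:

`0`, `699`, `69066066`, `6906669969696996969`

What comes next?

Rewriting the 19 symbols of 6906669969696996969 one by one yields 69 066 699 69 69 69 066 066 69 066 69 066 69 066 066 69 066 69 066; concatenated:

690666996969690660666906669066690660666906669066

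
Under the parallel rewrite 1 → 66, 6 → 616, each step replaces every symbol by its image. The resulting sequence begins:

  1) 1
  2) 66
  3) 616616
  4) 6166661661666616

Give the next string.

61666616616616616666166166661661661661666616

Replace each of the 16 characters of 6166661661666616 in place — 616 66 616 616 616 616 66 616 616 66 616 616 616 616 66 616 — and concatenate.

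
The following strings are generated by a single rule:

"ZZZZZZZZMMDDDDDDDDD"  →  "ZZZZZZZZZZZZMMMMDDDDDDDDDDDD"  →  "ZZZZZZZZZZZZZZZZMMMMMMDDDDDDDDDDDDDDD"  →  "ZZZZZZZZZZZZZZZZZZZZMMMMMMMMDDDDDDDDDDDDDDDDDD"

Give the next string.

The n-th term is 4n Z's then 2n-2 M's then 3n+3 D's, where the shown terms are n = 2, 3, 4, 5.
Setting n = 6 gives 24, 10, 21 characters in each block.

ZZZZZZZZZZZZZZZZZZZZZZZZMMMMMMMMMMDDDDDDDDDDDDDDDDDDDDD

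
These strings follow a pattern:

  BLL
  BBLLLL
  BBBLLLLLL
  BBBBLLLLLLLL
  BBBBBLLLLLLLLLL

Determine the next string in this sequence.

The n-th term is n B's then 2n L's (n = 1, 2, …).
At n = 6 the blocks have lengths 6, 12.

BBBBBBLLLLLLLLLLLL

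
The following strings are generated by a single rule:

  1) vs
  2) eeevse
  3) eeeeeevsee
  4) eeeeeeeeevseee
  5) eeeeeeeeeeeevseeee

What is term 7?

Every step adds eee to the front and e to the end of the previous string.
From eeeeeeeeeeeevseeee, 2 further steps: eeeeeeeeeeeevseeee → eeeeeeeeeeeeeeevseeeee → (answer).

eeeeeeeeeeeeeeeeeevseeeeee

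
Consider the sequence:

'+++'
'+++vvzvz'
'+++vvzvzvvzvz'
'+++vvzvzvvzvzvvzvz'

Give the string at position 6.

+++vvzvzvvzvzvvzvzvvzvzvvzvz

Every step adds vvzvz to the end: s(k+1) = s(k)·vvzvz.
From +++vvzvzvvzvzvvzvz, 2 further steps: +++vvzvzvvzvzvvzvz → +++vvzvzvvzvzvvzvzvvzvz → (answer).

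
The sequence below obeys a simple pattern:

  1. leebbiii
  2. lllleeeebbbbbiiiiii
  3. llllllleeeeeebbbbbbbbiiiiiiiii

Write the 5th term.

llllllllllllleeeeeeeeeebbbbbbbbbbbbbbiiiiiiiiiiiiiii

Reading off run lengths: l runs 1, 4, 7; e runs 2, 4, 6; b runs 2, 5, 8; i runs 3, 6, 9 — each is linear in n (n = 1, 2, …).
For term 5, n = 5, so the run lengths are 13, 10, 14, 15.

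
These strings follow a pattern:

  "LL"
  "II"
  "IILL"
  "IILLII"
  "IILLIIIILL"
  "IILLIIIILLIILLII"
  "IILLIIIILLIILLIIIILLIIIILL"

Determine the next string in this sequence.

IILLIIIILLIILLIIIILLIIIILLIILLIIIILLIILLII

This is a Fibonacci-style word recurrence s(k) = s(k−1)·s(k−2): e.g. II·LL = IILL.
The next term joins IILLIIIILLIILLIIIILLIIIILL and IILLIIIILLIILLII.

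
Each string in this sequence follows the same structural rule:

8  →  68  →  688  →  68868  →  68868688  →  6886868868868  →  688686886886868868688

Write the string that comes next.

From term 3 onward, concatenate the last term with the second-to-last: 68·8 = 688, 688·68 = 68868, …
So term 8 is 688686886886868868688·6886868868868.

6886868868868688686886886868868868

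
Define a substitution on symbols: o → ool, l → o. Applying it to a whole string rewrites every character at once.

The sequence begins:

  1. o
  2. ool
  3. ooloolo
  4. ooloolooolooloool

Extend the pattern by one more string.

ooloolooolooloooloolooloooloolooolooloolo

φ(ooloolooolooloool) expands symbol-by-symbol to ool ool o ool ool o ool ool ool o ool ool o ool ool ool o; joining the 17 pieces gives the next term.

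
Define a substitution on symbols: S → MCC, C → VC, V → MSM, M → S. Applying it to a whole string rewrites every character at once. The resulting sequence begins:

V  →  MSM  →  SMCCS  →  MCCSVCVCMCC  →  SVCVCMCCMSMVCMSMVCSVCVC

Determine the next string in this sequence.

Rewriting the 23 symbols of SVCVCMCCMSMVCMSMVCSVCVC one by one yields MCC MSM VC MSM VC S VC VC S MCC S MSM VC S MCC S MSM VC MCC MSM VC MSM VC; concatenated:

MCCMSMVCMSMVCSVCVCSMCCSMSMVCSMCCSMSMVCMCCMSMVCMSMVC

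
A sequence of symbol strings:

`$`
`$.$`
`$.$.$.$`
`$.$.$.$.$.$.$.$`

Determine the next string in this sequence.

Each string is two copies of the previous one joined by '.'.
So the next term is two copies of $.$.$.$.$.$.$.$ with '.' between the halves.

$.$.$.$.$.$.$.$.$.$.$.$.$.$.$.$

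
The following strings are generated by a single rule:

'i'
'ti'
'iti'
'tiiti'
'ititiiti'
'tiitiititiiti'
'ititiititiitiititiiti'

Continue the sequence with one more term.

This is a Fibonacci-style word recurrence s(k) = s(k−2)·s(k−1): e.g. i·ti = iti.
So term 8 is tiitiititiiti·ititiititiitiititiiti.

tiitiititiitiititiititiitiititiiti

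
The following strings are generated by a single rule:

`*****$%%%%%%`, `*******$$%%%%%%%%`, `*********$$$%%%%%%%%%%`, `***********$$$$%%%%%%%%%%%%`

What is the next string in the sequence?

Reading off run lengths: * runs 5, 7, 9, 11; $ runs 1, 2, 3, 4; % runs 6, 8, 10, 12 — each is linear in n, where the shown terms are n = 2, 3, 4, 5.
For the next term, n = 6, so the run lengths are 13, 5, 14.

*************$$$$$%%%%%%%%%%%%%%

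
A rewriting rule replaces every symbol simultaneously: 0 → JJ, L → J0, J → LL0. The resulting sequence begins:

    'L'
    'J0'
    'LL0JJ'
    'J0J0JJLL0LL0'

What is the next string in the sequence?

Rewriting each symbol of J0J0JJLL0LL0: J→LL0, 0→JJ, J→LL0, 0→JJ, J→LL0, J→LL0, L→J0, L→J0, 0→JJ, L→J0, L→J0, 0→JJ, which concatenates to LL0 JJ LL0 JJ LL0 LL0 J0 J0 JJ J0 J0 JJ.

LL0JJLL0JJLL0LL0J0J0JJJ0J0JJ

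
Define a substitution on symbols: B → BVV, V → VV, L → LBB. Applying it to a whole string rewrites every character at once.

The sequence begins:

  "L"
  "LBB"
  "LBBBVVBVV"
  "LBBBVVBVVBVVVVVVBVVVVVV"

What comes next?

Rewriting the 23 symbols of LBBBVVBVVBVVVVVVBVVVVVV one by one yields LBB BVV BVV BVV VV VV BVV VV VV BVV VV VV VV VV VV VV BVV VV VV VV VV VV VV; concatenated:

LBBBVVBVVBVVVVVVBVVVVVVBVVVVVVVVVVVVVVBVVVVVVVVVVVVVV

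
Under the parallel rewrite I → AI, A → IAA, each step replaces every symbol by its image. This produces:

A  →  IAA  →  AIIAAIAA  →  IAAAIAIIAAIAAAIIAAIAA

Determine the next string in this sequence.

Applying the rule to each of the 21 symbols of IAAAIAIIAAIAAAIIAAIAA gives the pieces AI IAA IAA IAA AI IAA AI AI IAA IAA AI IAA IAA IAA AI AI IAA IAA AI IAA IAA, which concatenate to the answer.

AIIAAIAAIAAAIIAAAIAIIAAIAAAIIAAIAAIAAAIAIIAAIAAAIIAAIAA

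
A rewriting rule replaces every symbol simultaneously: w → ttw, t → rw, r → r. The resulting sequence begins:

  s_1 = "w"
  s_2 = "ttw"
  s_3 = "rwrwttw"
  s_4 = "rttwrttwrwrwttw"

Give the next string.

rrwrwttwrrwrwttwrttwrttwrwrwttw

Applying the rule to each of the 15 symbols of rttwrttwrwrwttw gives the pieces r rw rw ttw r rw rw ttw r ttw r ttw rw rw ttw, which concatenate to the answer.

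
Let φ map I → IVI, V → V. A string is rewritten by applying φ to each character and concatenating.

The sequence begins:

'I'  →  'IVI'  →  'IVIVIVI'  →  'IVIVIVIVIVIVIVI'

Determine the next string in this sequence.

Rewriting the 15 symbols of IVIVIVIVIVIVIVI one by one yields IVI V IVI V IVI V IVI V IVI V IVI V IVI V IVI; concatenated:

IVIVIVIVIVIVIVIVIVIVIVIVIVIVIVI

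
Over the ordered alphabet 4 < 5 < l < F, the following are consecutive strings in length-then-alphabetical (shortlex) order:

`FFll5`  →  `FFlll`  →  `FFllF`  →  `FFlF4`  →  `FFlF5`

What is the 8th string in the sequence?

Stepping forward 3 times from FFlF5: FFlF5 → FFlFl → FFlFF, then the target.

FFF44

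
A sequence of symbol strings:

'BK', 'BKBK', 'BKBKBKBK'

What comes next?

BKBKBKBKBKBKBKBK

Every step duplicates the string.
One more doubling of BKBKBKBK gives the answer.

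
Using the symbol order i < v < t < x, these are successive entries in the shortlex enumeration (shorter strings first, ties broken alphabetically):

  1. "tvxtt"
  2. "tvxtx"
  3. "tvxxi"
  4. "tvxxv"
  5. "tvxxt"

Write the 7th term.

ttiii

Continuing the enumeration 2 steps past tvxxt: tvxxt → tvxxx → (answer).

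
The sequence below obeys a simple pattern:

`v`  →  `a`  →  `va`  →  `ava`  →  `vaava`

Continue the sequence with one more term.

avavaava

From term 3 onward, concatenate the second-to-last term with the last: v·a = va, a·va = ava, …
So term 6 is ava·vaava.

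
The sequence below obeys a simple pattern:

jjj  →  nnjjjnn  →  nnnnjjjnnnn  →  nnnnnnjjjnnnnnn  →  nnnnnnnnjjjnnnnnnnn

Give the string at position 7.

s(k+1) = nn·s(k)·nn, so each term gains nn as a prefix and nn as a suffix.
From nnnnnnnnjjjnnnnnnnn, 2 further steps: nnnnnnnnjjjnnnnnnnn → nnnnnnnnnnjjjnnnnnnnnnn → (answer).

nnnnnnnnnnnnjjjnnnnnnnnnnnn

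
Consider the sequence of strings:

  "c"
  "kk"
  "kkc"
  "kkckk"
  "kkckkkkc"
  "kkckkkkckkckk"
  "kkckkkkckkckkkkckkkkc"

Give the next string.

Each term (from the third on) is the previous term followed by the one before it: term 3 = kk·c = kkc.
Continuing: kkckkkkckkckkkkckkkkc · kkckkkkckkckk gives term 8.

kkckkkkckkckkkkckkkkckkckkkkckkckk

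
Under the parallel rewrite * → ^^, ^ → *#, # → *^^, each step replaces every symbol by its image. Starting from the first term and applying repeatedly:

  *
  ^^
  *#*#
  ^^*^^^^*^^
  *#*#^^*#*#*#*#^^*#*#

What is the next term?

Rewriting the 20 symbols of *#*#^^*#*#*#*#^^*#*# one by one yields ^^ *^^ ^^ *^^ *# *# ^^ *^^ ^^ *^^ ^^ *^^ ^^ *^^ *# *# ^^ *^^ ^^ *^^; concatenated:

^^*^^^^*^^*#*#^^*^^^^*^^^^*^^^^*^^*#*#^^*^^^^*^^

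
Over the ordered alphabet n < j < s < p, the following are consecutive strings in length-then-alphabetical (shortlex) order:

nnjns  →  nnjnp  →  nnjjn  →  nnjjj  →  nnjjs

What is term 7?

Advancing 2 positions from nnjjs through nnjjs → nnjjp reaches term 7.

nnjsn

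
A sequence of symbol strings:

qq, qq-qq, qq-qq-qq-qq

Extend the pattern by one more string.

Each string is two copies of the previous one joined by '-'.
So the next term is two copies of qq-qq-qq-qq with '-' between the halves.

qq-qq-qq-qq-qq-qq-qq-qq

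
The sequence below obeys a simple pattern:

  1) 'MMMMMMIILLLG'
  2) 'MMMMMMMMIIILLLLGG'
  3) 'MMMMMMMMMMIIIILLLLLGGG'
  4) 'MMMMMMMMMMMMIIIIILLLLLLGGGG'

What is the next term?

MMMMMMMMMMMMMMIIIIIILLLLLLLGGGGG

Reading off run lengths: M runs 6, 8, 10, 12; I runs 2, 3, 4, 5; L runs 3, 4, 5, 6; G runs 1, 2, 3, 4 — each is linear in n, where the shown terms are n = 2, 3, 4, 5.
Setting n = 6 gives 14, 6, 7, 5 characters in each block.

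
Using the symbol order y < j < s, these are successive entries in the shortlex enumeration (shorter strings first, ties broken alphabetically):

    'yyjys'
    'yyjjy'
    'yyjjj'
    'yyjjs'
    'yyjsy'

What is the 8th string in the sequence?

Advancing 3 positions from yyjsy through yyjsy → yyjsj → yyjss reaches term 8.

yysyy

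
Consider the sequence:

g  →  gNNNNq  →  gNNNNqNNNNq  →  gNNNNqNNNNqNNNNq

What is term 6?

gNNNNqNNNNqNNNNqNNNNqNNNNq

The strings grow by a fixed suffix NNNNq each time.
From gNNNNqNNNNqNNNNq, 2 further steps: gNNNNqNNNNqNNNNq → gNNNNqNNNNqNNNNqNNNNq → (answer).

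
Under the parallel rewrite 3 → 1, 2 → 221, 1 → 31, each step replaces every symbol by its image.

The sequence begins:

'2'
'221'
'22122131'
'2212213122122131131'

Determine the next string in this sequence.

φ(2212213122122131131) expands symbol-by-symbol to 221 221 31 221 221 31 1 31 221 221 31 221 221 31 1 31 31 1 31; joining the 19 pieces gives the next term.

2212213122122131131221221312212213113131131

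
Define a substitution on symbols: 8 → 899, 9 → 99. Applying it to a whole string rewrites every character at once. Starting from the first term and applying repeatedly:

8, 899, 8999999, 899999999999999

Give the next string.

8999999999999999999999999999999

φ(899999999999999) expands symbol-by-symbol to 899 99 99 99 99 99 99 99 99 99 99 99 99 99 99; joining the 15 pieces gives the next term.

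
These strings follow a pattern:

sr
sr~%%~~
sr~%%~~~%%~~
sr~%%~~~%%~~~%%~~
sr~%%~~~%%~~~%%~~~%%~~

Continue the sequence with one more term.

Each term is the previous one with ~%%~~ appended.
One more step from sr~%%~~~%%~~~%%~~~%%~~ gives the answer.

sr~%%~~~%%~~~%%~~~%%~~~%%~~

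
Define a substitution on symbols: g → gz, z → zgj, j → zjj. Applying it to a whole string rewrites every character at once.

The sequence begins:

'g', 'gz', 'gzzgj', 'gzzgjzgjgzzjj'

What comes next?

gzzgjzgjgzzjjzgjgzzjjgzzgjzgjzjjzjj

Replace each of the 13 characters of gzzgjzgjgzzjj in place — gz zgj zgj gz zjj zgj gz zjj gz zgj zgj zjj zjj — and concatenate.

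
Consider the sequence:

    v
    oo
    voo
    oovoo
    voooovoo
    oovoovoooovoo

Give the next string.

From term 3 onward, concatenate the second-to-last term with the last: v·oo = voo, oo·voo = oovoo, …
Continuing: voooovoo · oovoovoooovoo gives term 7.

voooovoooovoovoooovoo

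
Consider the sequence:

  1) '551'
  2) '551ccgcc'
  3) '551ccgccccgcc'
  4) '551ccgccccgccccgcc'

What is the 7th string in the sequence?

551ccgccccgccccgccccgccccgccccgcc

The strings grow by a fixed suffix ccgcc each time.
From 551ccgccccgccccgcc, 3 further steps: 551ccgccccgccccgcc → 551ccgccccgccccgccccgcc → 551ccgccccgccccgccccgccccgcc → (answer).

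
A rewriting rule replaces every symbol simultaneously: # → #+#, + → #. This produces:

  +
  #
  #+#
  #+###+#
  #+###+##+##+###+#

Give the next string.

#+###+##+##+###+##+###+##+###+##+##+###+#

φ(#+###+##+##+###+#) expands symbol-by-symbol to #+# # #+# #+# #+# # #+# #+# # #+# #+# # #+# #+# #+# # #+#; joining the 17 pieces gives the next term.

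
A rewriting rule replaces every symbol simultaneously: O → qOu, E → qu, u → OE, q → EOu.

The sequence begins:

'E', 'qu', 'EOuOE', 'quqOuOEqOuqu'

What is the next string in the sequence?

Rewriting each symbol of quqOuOEqOuqu: q→EOu, u→OE, q→EOu, O→qOu, u→OE, O→qOu, E→qu, q→EOu, O→qOu, u→OE, q→EOu, u→OE, which concatenates to EOu OE EOu qOu OE qOu qu EOu qOu OE EOu OE.

EOuOEEOuqOuOEqOuquEOuqOuOEEOuOE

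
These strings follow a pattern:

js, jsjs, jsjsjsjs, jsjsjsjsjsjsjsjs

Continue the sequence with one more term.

jsjsjsjsjsjsjsjsjsjsjsjsjsjsjsjs

Every step duplicates the string.
One more doubling of jsjsjsjsjsjsjsjs gives the answer.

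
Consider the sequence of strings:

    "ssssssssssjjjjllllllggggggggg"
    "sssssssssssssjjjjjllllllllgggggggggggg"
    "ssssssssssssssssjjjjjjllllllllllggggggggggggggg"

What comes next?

Reading off run lengths: s runs 10, 13, 16; j runs 4, 5, 6; l runs 6, 8, 10; g runs 9, 12, 15 — each is linear in n, where the shown terms are n = 3, 4, 5.
For the next term, n = 6, so the run lengths are 19, 7, 12, 18.

sssssssssssssssssssjjjjjjjllllllllllllgggggggggggggggggg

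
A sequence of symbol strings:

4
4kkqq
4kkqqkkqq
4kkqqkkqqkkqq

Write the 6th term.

4kkqqkkqqkkqqkkqqkkqq

Every step adds kkqq to the end: s(k+1) = s(k)·kkqq.
From 4kkqqkkqqkkqq, 2 further steps: 4kkqqkkqqkkqq → 4kkqqkkqqkkqqkkqq → (answer).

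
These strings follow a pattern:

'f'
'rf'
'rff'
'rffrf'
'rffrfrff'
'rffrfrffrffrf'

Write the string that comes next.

Each term (from the third on) is the previous term followed by the one before it: term 3 = rf·f = rff.
So term 7 is rffrfrffrffrf·rffrfrff.

rffrfrffrffrfrffrfrff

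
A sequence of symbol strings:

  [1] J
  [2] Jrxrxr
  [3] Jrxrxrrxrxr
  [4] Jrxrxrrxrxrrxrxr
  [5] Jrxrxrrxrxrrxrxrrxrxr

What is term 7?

The strings grow by a fixed suffix rxrxr each time.
From Jrxrxrrxrxrrxrxrrxrxr, 2 further steps: Jrxrxrrxrxrrxrxrrxrxr → Jrxrxrrxrxrrxrxrrxrxrrxrxr → (answer).

Jrxrxrrxrxrrxrxrrxrxrrxrxrrxrxr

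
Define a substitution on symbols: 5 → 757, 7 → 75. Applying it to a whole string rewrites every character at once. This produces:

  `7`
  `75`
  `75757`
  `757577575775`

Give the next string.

75757757577575757757577575757

Rewriting each symbol of 757577575775: 7→75, 5→757, 7→75, 5→757, 7→75, 7→75, 5→757, 7→75, 5→757, 7→75, 7→75, 5→757, which concatenates to 75 757 75 757 75 75 757 75 757 75 75 757.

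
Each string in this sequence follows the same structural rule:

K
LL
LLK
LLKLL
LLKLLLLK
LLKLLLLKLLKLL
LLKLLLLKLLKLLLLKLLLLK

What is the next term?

LLKLLLLKLLKLLLLKLLLLKLLKLLLLKLLKLL

Each term (from the third on) is the previous term followed by the one before it: term 3 = LL·K = LLK.
So term 8 is LLKLLLLKLLKLLLLKLLLLK·LLKLLLLKLLKLL.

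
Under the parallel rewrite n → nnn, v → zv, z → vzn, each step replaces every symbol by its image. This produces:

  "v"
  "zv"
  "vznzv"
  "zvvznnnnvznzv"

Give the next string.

Applying the rule to each of the 13 symbols of zvvznnnnvznzv gives the pieces vzn zv zv vzn nnn nnn nnn nnn zv vzn nnn vzn zv, which concatenate to the answer.

vznzvzvvznnnnnnnnnnnnnzvvznnnnvznzv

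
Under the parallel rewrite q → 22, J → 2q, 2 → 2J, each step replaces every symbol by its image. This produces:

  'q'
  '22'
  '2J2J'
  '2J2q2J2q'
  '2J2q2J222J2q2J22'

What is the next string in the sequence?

Applying the rule to each of the 16 symbols of 2J2q2J222J2q2J22 gives the pieces 2J 2q 2J 22 2J 2q 2J 2J 2J 2q 2J 22 2J 2q 2J 2J, which concatenate to the answer.

2J2q2J222J2q2J2J2J2q2J222J2q2J2J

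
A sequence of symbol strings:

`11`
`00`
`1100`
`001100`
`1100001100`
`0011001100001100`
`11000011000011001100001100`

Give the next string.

001100110000110011000011000011001100001100

From term 3 onward, concatenate the second-to-last term with the last: 11·00 = 1100, 00·1100 = 001100, …
Continuing: 0011001100001100 · 11000011000011001100001100 gives term 8.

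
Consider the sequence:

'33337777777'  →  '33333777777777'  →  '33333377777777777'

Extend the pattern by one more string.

33333337777777777777

The n-th term is n+1 3's then 2n+1 7's, where the shown terms are n = 3, 4, 5.
For the next term, n = 6, so the run lengths are 7, 13.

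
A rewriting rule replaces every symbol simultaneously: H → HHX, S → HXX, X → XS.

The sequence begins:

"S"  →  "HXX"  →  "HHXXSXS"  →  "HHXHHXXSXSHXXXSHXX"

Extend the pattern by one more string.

Replace each of the 18 characters of HHXHHXXSXSHXXXSHXX in place — HHX HHX XS HHX HHX XS XS HXX XS HXX HHX XS XS XS HXX HHX XS XS — and concatenate.

HHXHHXXSHHXHHXXSXSHXXXSHXXHHXXSXSXSHXXHHXXSXS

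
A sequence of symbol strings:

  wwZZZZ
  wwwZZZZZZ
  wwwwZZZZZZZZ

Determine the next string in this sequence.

Reading off run lengths: w runs 2, 3, 4; Z runs 4, 6, 8 — each is linear in n, where the shown terms are n = 2, 3, 4.
At n = 5 the blocks have lengths 5, 10.

wwwwwZZZZZZZZZZ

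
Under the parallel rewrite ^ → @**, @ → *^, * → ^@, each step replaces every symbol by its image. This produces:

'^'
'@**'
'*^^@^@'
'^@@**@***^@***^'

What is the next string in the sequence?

@***^*^^@^@*^^@^@^@@***^^@^@^@@**

Replace each of the 15 characters of ^@@**@***^@***^ in place — @** *^ *^ ^@ ^@ *^ ^@ ^@ ^@ @** *^ ^@ ^@ ^@ @** — and concatenate.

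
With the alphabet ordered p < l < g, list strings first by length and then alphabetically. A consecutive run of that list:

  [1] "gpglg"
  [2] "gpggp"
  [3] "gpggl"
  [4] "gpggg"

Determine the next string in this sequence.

glppp

Find the rightmost character of gpggg below g, bump it to the next letter, and reset everything to its right to p.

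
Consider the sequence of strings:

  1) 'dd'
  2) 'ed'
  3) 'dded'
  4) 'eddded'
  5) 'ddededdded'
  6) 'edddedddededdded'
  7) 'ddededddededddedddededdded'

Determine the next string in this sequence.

Each term (from the third on) is the two preceding terms concatenated in order: term 3 = dd·ed = dded.
So term 8 is edddedddededdded·ddededddededddedddededdded.

edddedddededddedddededddededddedddededdded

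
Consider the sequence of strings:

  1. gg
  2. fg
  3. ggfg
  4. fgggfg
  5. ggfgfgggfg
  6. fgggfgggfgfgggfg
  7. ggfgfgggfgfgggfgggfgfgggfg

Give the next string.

fgggfgggfgfgggfgggfgfgggfgfgggfgggfgfgggfg

This is a Fibonacci-style word recurrence s(k) = s(k−2)·s(k−1): e.g. gg·fg = ggfg.
Continuing: fgggfgggfgfgggfg · ggfgfgggfgfgggfgggfgfgggfg gives term 8.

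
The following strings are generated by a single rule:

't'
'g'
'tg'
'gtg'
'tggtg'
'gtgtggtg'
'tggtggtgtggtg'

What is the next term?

This is a Fibonacci-style word recurrence s(k) = s(k−2)·s(k−1): e.g. t·g = tg.
The next term joins gtgtggtg and tggtggtgtggtg.

gtgtggtgtggtggtgtggtg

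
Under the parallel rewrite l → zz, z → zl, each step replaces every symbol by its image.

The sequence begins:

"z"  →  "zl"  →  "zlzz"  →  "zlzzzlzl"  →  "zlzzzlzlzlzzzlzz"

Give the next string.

Rewriting the 16 symbols of zlzzzlzlzlzzzlzz one by one yields zl zz zl zl zl zz zl zz zl zz zl zl zl zz zl zl; concatenated:

zlzzzlzlzlzzzlzzzlzzzlzlzlzzzlzl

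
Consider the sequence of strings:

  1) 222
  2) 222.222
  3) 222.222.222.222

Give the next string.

Each string is two copies of the previous one joined by '.'.
One more doubling of 222.222.222.222 gives the answer.

222.222.222.222.222.222.222.222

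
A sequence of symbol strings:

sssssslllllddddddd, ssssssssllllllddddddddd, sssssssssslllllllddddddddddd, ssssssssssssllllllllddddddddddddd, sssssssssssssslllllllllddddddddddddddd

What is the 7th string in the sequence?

The n-th term is 2n+2 s's then n+3 l's then 2n+3 d's, where the shown terms are n = 2, 3, 4, 5, 6.
For term 7, n = 8, so the run lengths are 18, 11, 19.

sssssssssssssssssslllllllllllddddddddddddddddddd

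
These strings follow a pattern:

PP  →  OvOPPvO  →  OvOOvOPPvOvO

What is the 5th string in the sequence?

OvOOvOOvOOvOPPvOvOvOvO

Each term wraps the previous one in OvO on the left and vO on the right.
From OvOOvOPPvOvO, 2 further steps: OvOOvOPPvOvO → OvOOvOOvOPPvOvOvO → (answer).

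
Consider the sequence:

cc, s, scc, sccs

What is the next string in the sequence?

This is a Fibonacci-style word recurrence s(k) = s(k−1)·s(k−2): e.g. s·cc = scc.
Continuing: sccs · scc gives term 5.

sccsscc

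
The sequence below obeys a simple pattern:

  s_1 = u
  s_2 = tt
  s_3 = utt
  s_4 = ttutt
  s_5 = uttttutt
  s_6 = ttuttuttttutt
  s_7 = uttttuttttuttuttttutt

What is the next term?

This is a Fibonacci-style word recurrence s(k) = s(k−2)·s(k−1): e.g. u·tt = utt.
So term 8 is ttuttuttttutt·uttttuttttuttuttttutt.

ttuttuttttuttuttttuttttuttuttttutt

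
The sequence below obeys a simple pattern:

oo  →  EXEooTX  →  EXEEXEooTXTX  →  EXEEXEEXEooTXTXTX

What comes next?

EXEEXEEXEEXEooTXTXTXTX

s(k+1) = EXE·s(k)·TX, so each term gains EXE as a prefix and TX as a suffix.
One more step from EXEEXEEXEooTXTXTX gives the answer.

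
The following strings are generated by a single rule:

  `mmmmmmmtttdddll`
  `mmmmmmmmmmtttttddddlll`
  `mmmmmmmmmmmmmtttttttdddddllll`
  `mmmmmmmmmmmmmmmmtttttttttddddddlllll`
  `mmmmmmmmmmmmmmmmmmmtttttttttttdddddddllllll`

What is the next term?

Reading off run lengths: m runs 7, 10, 13, 16, 19; t runs 3, 5, 7, 9, 11; d runs 3, 4, 5, 6, 7; l runs 2, 3, 4, 5, 6 — each is linear in n, where the shown terms are n = 2, 3, 4, 5, 6.
Setting n = 7 gives 22, 13, 8, 7 characters in each block.

mmmmmmmmmmmmmmmmmmmmmmtttttttttttttddddddddlllllll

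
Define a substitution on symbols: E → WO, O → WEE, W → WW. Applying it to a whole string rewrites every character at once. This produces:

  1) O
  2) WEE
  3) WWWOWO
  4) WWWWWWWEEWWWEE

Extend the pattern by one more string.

φ(WWWWWWWEEWWWEE) expands symbol-by-symbol to WW WW WW WW WW WW WW WO WO WW WW WW WO WO; joining the 14 pieces gives the next term.

WWWWWWWWWWWWWWWOWOWWWWWWWOWO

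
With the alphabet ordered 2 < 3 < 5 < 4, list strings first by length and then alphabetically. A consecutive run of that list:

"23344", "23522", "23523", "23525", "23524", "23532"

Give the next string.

23533

The successor of 23532 increments the rightmost position that isn't already 4 and resets every position after it to 2.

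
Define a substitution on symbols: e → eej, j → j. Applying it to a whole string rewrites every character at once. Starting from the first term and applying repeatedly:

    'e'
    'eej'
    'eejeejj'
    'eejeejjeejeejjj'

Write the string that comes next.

Rewriting the 15 symbols of eejeejjeejeejjj one by one yields eej eej j eej eej j j eej eej j eej eej j j j; concatenated:

eejeejjeejeejjjeejeejjeejeejjjj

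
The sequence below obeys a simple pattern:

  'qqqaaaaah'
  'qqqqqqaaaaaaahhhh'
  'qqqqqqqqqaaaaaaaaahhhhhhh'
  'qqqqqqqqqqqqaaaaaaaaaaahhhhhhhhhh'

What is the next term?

qqqqqqqqqqqqqqqaaaaaaaaaaaaahhhhhhhhhhhhh

Reading off run lengths: q runs 3, 6, 9, 12; a runs 5, 7, 9, 11; h runs 1, 4, 7, 10 — each is linear in n (n = 1, 2, …).
At n = 5 the blocks have lengths 15, 13, 13.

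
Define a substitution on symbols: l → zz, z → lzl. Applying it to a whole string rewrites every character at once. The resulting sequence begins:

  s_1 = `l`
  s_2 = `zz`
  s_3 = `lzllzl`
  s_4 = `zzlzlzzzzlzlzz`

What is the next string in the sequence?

Rewriting the 14 symbols of zzlzlzzzzlzlzz one by one yields lzl lzl zz lzl zz lzl lzl lzl lzl zz lzl zz lzl lzl; concatenated:

lzllzlzzlzlzzlzllzllzllzlzzlzlzzlzllzl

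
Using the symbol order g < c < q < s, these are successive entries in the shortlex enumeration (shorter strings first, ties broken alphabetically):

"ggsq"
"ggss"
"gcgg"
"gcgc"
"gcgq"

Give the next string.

gcgs

The successor of gcgq increments the rightmost position that isn't already s and resets every position after it to g.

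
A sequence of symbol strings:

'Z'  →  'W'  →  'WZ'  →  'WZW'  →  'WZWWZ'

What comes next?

WZWWZWZW

Each term (from the third on) is the previous term followed by the one before it: term 3 = W·Z = WZ.
So term 6 is WZWWZ·WZW.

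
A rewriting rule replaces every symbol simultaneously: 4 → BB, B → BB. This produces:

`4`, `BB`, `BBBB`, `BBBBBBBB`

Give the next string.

Rewriting each symbol of BBBBBBBB: B→BB, B→BB, B→BB, B→BB, B→BB, B→BB, B→BB, B→BB, which concatenates to BB BB BB BB BB BB BB BB.

BBBBBBBBBBBBBBBB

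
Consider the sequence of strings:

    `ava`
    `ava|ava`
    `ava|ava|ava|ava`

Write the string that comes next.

ava|ava|ava|ava|ava|ava|ava|ava

s(k+1) = s(k)·|·s(k) — each term doubles the last with '|' between the halves.
One more doubling of ava|ava|ava|ava gives the answer.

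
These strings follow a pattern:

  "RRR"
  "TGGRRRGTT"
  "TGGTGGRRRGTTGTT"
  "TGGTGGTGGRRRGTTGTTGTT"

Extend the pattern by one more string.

TGGTGGTGGTGGRRRGTTGTTGTTGTT

Each term wraps the previous one in TGG on the left and GTT on the right.
One more step from TGGTGGTGGRRRGTTGTTGTT gives the answer.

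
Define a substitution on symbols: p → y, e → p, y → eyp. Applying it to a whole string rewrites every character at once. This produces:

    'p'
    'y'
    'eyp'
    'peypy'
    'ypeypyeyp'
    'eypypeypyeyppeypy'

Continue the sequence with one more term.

φ(eypypeypyeyppeypy) expands symbol-by-symbol to p eyp y eyp y p eyp y eyp p eyp y y p eyp y eyp; joining the 17 pieces gives the next term.

peypyeypypeypyeyppeypyypeypyeyp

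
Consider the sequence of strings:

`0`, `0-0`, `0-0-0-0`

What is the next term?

Each string is two copies of the previous one joined by '-'.
One more doubling of 0-0-0-0 gives the answer.

0-0-0-0-0-0-0-0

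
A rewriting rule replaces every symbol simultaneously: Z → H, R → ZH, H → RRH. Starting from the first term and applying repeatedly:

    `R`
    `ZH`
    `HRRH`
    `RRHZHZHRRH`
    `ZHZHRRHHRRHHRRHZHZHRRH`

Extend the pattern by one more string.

HRRHHRRHZHZHRRHRRHZHZHRRHRRHZHZHRRHHRRHHRRHZHZHRRH

φ(ZHZHRRHHRRHHRRHZHZHRRH) expands symbol-by-symbol to H RRH H RRH ZH ZH RRH RRH ZH ZH RRH RRH ZH ZH RRH H RRH H RRH ZH ZH RRH; joining the 22 pieces gives the next term.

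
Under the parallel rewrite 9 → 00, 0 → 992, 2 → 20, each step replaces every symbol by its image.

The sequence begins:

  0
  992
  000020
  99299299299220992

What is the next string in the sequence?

Rewriting the 17 symbols of 99299299299220992 one by one yields 00 00 20 00 00 20 00 00 20 00 00 20 20 992 00 00 20; concatenated:

00002000002000002000002020992000020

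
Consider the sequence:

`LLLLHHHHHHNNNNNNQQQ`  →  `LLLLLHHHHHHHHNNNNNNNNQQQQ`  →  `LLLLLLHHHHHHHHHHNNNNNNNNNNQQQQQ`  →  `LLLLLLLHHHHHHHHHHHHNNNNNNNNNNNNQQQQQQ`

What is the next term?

The n-th term is n+1 L's then 2n H's then 2n N's then n Q's, where the shown terms are n = 3, 4, 5, 6.
At n = 7 the blocks have lengths 8, 14, 14, 7.

LLLLLLLLHHHHHHHHHHHHHHNNNNNNNNNNNNNNQQQQQQQ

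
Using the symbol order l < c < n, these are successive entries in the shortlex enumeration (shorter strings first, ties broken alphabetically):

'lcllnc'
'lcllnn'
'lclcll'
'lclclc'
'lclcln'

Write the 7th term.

lclccc

Advancing 2 positions from lclcln through lclcln → lclccl reaches term 7.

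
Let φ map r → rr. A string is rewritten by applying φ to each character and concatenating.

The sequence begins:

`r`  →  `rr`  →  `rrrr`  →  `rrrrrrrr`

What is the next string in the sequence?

Rewriting each symbol of rrrrrrrr: r→rr, r→rr, r→rr, r→rr, r→rr, r→rr, r→rr, r→rr, which concatenates to rr rr rr rr rr rr rr rr.

rrrrrrrrrrrrrrrr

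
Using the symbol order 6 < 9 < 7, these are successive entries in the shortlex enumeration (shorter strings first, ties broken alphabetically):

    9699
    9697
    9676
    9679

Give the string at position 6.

Stepping forward 2 times from 9679: 9679 → 9677, then the target.

9966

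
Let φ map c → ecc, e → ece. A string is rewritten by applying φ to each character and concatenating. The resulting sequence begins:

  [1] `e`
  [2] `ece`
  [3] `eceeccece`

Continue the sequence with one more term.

eceecceceeceeccecceceeccece

Expanding eceeccece: e→ece, c→ecc, e→ece, e→ece, c→ecc, c→ecc, e→ece, c→ecc, e→ece. Concatenated: ece ecc ece ece ecc ecc ece ecc ece.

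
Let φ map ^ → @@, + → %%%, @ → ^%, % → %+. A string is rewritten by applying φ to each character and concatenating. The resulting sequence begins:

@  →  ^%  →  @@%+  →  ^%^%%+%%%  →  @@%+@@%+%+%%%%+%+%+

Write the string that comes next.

^%^%%+%%%^%^%%+%%%%+%%%%+%+%+%+%%%%+%%%%+%%%

Applying the rule to each of the 19 symbols of @@%+@@%+%+%%%%+%+%+ gives the pieces ^% ^% %+ %%% ^% ^% %+ %%% %+ %%% %+ %+ %+ %+ %%% %+ %%% %+ %%%, which concatenate to the answer.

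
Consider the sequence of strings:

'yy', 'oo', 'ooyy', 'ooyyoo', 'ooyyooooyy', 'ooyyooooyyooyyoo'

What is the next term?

This is a Fibonacci-style word recurrence s(k) = s(k−1)·s(k−2): e.g. oo·yy = ooyy.
Continuing: ooyyooooyyooyyoo · ooyyooooyy gives term 7.

ooyyooooyyooyyooooyyooooyy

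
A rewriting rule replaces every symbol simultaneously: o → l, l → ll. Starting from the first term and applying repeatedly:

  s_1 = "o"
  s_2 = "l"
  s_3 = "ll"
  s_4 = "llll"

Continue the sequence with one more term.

llllllll

Rewriting each symbol of llll: l→ll, l→ll, l→ll, l→ll, which concatenates to ll ll ll ll.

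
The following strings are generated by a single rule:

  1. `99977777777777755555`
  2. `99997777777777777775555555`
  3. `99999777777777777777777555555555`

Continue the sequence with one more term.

99999977777777777777777777755555555555

The n-th term is n 9's then 3n+3 7's then 2n-1 5's, where the shown terms are n = 3, 4, 5.
For the next term, n = 6, so the run lengths are 6, 21, 11.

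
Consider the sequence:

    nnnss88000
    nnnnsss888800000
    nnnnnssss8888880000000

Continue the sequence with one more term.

nnnnnnsssss88888888000000000

Each string has the form n^{n+2} s^{n+1} 8^{2n} 0^{2n+1} (n = 1, 2, …).
At n = 4 the blocks have lengths 6, 5, 8, 9.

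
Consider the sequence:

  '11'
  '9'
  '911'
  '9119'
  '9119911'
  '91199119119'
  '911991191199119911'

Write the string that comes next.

91199119119911991191199119119

This is a Fibonacci-style word recurrence s(k) = s(k−1)·s(k−2): e.g. 9·11 = 911.
The next term joins 911991191199119911 and 91199119119.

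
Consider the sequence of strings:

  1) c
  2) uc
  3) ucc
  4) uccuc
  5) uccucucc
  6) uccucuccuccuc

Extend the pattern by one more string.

From term 3 onward, concatenate the last term with the second-to-last: uc·c = ucc, ucc·uc = uccuc, …
The next term joins uccucuccuccuc and uccucucc.

uccucuccuccucuccucucc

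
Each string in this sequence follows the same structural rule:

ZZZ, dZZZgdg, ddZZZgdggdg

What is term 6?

Every step adds d to the front and gdg to the end of the previous string.
From ddZZZgdggdg, 3 further steps: ddZZZgdggdg → dddZZZgdggdggdg → ddddZZZgdggdggdggdg → (answer).

dddddZZZgdggdggdggdggdg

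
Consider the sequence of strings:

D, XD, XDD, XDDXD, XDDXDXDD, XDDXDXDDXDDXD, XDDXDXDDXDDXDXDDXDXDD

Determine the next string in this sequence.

XDDXDXDDXDDXDXDDXDXDDXDDXDXDDXDDXD

Each term (from the third on) is the previous term followed by the one before it: term 3 = XD·D = XDD.
So term 8 is XDDXDXDDXDDXDXDDXDXDD·XDDXDXDDXDDXD.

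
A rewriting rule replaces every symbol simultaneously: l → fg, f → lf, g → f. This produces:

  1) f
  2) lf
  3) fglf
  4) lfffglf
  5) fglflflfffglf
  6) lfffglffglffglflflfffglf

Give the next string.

Rewriting the 24 symbols of lfffglffglffglflflfffglf one by one yields fg lf lf lf f fg lf lf f fg lf lf f fg lf fg lf fg lf lf lf f fg lf; concatenated:

fglflflfffglflfffglflfffglffglffglflflfffglf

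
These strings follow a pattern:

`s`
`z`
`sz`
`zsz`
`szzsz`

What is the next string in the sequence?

From term 3 onward, concatenate the second-to-last term with the last: s·z = sz, z·sz = zsz, …
The next term joins zsz and szzsz.

zszszzsz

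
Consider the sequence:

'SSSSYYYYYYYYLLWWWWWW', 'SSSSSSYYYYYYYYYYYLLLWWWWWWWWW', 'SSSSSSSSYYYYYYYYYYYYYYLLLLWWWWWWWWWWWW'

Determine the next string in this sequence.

Reading off run lengths: S runs 4, 6, 8; Y runs 8, 11, 14; L runs 2, 3, 4; W runs 6, 9, 12 — each is linear in n, where the shown terms are n = 2, 3, 4.
At n = 5 the blocks have lengths 10, 17, 5, 15.

SSSSSSSSSSYYYYYYYYYYYYYYYYYLLLLLWWWWWWWWWWWWWWW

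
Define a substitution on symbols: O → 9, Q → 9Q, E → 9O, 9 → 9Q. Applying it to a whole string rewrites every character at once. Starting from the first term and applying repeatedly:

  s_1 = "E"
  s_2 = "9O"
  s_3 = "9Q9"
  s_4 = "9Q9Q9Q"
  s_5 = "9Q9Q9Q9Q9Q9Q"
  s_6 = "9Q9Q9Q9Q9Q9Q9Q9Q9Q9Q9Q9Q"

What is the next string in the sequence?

Rewriting the 24 symbols of 9Q9Q9Q9Q9Q9Q9Q9Q9Q9Q9Q9Q one by one yields 9Q 9Q 9Q 9Q 9Q 9Q 9Q 9Q 9Q 9Q 9Q 9Q 9Q 9Q 9Q 9Q 9Q 9Q 9Q 9Q 9Q 9Q 9Q 9Q; concatenated:

9Q9Q9Q9Q9Q9Q9Q9Q9Q9Q9Q9Q9Q9Q9Q9Q9Q9Q9Q9Q9Q9Q9Q9Q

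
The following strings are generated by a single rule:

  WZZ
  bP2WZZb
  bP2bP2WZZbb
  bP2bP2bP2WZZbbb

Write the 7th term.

Every step adds bP2 to the front and b to the end of the previous string.
From bP2bP2bP2WZZbbb, 3 further steps: bP2bP2bP2WZZbbb → bP2bP2bP2bP2WZZbbbb → bP2bP2bP2bP2bP2WZZbbbbb → (answer).

bP2bP2bP2bP2bP2bP2WZZbbbbbb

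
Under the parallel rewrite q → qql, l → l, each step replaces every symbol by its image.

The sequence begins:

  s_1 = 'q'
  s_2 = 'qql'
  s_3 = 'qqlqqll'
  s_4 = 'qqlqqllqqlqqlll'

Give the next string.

Rewriting the 15 symbols of qqlqqllqqlqqlll one by one yields qql qql l qql qql l l qql qql l qql qql l l l; concatenated:

qqlqqllqqlqqlllqqlqqllqqlqqllll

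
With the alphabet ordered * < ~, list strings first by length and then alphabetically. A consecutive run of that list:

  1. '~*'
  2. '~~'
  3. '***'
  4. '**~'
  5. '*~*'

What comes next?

Find the rightmost character of *~* below ~, bump it to the next letter, and reset everything to its right to *.

*~~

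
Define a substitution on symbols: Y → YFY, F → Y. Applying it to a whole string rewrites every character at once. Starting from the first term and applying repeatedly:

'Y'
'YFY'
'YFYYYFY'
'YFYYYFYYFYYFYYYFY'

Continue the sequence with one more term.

φ(YFYYYFYYFYYFYYYFY) expands symbol-by-symbol to YFY Y YFY YFY YFY Y YFY YFY Y YFY YFY Y YFY YFY YFY Y YFY; joining the 17 pieces gives the next term.

YFYYYFYYFYYFYYYFYYFYYYFYYFYYYFYYFYYFYYYFY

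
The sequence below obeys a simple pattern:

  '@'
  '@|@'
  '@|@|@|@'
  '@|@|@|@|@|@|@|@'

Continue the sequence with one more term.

Every step duplicates the string with '|' between the halves.
So the next term is two copies of @|@|@|@|@|@|@|@ with '|' between the halves.

@|@|@|@|@|@|@|@|@|@|@|@|@|@|@|@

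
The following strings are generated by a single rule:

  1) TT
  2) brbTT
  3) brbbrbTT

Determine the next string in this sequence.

brbbrbbrbTT

Each term is the previous one with brb prepended.
One more step from brbbrbTT gives the answer.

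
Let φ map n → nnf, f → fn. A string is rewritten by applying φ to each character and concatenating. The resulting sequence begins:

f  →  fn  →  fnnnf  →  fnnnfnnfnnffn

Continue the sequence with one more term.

Replace each of the 13 characters of fnnnfnnfnnffn in place — fn nnf nnf nnf fn nnf nnf fn nnf nnf fn fn nnf — and concatenate.

fnnnfnnfnnffnnnfnnffnnnfnnffnfnnnf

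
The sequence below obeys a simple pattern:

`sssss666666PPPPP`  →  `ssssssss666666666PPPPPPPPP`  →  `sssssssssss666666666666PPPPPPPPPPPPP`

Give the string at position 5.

sssssssssssssssss666666666666666666PPPPPPPPPPPPPPPPPPPPP

The n-th term is 3n+2 s's then 3n+3 6's then 4n+1 P's (n = 1, 2, …).
For term 5, n = 5, so the run lengths are 17, 18, 21.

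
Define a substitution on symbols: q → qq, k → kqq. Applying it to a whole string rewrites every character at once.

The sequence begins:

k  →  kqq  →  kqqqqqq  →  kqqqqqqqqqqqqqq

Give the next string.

kqqqqqqqqqqqqqqqqqqqqqqqqqqqqqq

Replace each of the 15 characters of kqqqqqqqqqqqqqq in place — kqq qq qq qq qq qq qq qq qq qq qq qq qq qq qq — and concatenate.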